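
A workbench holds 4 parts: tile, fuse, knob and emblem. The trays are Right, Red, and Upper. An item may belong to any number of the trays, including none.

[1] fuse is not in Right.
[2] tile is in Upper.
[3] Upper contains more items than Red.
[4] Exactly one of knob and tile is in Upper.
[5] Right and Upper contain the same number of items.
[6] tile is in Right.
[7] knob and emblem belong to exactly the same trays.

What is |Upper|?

1

From (1): fuse ∉ Right.
From (2): tile ∈ Upper.
From (6): tile ∈ Right.
(4) (exactly one): knob ∉ Upper.
(7): emblem matches knob: emblem ∉ Upper.
Suppose tile ∈ Red: no assignment then satisfies all the clues, so tile ∉ Red.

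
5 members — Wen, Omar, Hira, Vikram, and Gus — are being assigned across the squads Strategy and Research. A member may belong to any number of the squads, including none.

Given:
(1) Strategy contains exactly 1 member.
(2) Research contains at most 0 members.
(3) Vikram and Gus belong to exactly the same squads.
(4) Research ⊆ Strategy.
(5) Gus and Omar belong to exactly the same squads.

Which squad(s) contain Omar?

(2): Research already has 0, so the rest are out.
Suppose Omar ∈ Strategy: no assignment then satisfies all the clues, so Omar ∉ Strategy.

Omar: none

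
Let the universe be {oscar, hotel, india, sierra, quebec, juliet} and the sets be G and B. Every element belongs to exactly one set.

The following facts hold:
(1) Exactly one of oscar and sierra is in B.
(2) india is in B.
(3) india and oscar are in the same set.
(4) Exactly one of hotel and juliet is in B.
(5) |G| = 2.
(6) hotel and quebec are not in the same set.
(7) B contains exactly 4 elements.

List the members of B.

B = {india, juliet, oscar, quebec}

From (2): india ∈ B.
(3): oscar matches india: oscar ∉ G.
(3): oscar matches india: oscar ∈ B.
(1) (exactly one): sierra ∉ B.
Only one set left: sierra ∈ G.
Suppose hotel ∈ B: no assignment then satisfies all the clues, so hotel ∉ B.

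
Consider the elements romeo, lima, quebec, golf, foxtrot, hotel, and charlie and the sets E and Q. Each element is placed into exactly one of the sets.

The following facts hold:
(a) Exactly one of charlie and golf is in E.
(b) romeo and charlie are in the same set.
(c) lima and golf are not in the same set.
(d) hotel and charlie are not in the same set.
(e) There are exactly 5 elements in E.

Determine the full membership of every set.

E = {charlie, foxtrot, lima, quebec, romeo}; Q = {golf, hotel}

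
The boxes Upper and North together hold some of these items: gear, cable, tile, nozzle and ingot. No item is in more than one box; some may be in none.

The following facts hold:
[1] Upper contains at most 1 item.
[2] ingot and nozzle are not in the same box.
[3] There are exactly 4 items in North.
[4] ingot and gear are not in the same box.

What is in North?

North = {cable, gear, nozzle, tile}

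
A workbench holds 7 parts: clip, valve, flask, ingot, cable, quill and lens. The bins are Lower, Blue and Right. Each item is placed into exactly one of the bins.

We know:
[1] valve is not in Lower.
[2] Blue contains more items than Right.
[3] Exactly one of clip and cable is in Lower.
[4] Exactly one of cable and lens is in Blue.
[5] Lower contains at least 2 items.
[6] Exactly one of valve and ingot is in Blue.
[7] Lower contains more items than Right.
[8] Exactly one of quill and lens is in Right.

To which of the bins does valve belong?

From (1): valve ∉ Lower.
Suppose valve ∉ Blue: no assignment then satisfies all the clues, so valve ∈ Blue.

valve: Blue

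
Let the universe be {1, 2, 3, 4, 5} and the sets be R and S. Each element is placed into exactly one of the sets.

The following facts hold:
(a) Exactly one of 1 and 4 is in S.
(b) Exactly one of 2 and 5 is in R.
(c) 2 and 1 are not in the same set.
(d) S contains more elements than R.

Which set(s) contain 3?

3: S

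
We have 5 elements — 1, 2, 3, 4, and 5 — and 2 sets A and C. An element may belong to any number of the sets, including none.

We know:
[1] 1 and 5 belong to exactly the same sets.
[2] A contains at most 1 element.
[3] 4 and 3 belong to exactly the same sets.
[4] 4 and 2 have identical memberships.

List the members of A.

A = {}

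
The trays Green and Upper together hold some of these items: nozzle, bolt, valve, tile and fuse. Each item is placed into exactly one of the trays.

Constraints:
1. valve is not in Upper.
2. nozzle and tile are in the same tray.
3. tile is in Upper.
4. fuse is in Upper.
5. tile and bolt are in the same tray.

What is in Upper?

Upper = {bolt, fuse, nozzle, tile}

From (1): valve ∉ Upper.
From (3): tile ∈ Upper.
From (4): fuse ∈ Upper.
(2): nozzle matches tile: nozzle ∉ Green.
(2): nozzle matches tile: nozzle ∈ Upper.
(5): bolt matches tile: bolt ∉ Green.
(5): bolt matches tile: bolt ∈ Upper.
Only one tray left: valve ∈ Green.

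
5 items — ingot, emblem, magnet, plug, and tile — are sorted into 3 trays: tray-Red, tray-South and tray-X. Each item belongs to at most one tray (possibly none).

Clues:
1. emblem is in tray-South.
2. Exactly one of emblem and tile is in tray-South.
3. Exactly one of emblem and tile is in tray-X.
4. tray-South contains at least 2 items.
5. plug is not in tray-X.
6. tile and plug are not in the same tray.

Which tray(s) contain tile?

tile: tray-X

From (1): emblem ∈ tray-South.
From (5): plug ∉ tray-X.
(2) (exactly one): tile ∉ tray-South.
(3) (exactly one): tile ∈ tray-X.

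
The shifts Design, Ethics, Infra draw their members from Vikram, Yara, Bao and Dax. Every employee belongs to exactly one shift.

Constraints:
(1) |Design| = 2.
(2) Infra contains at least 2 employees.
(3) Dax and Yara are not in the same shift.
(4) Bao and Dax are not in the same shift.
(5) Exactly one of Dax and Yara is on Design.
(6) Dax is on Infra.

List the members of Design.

From (6): Dax ∈ Infra.
(3): Yara ∉ Infra.
(4): Bao ∉ Infra.
(5) (exactly one): Yara ∈ Design.
(2): only 2 candidates remain for Infra, so all are in.
(1): only 2 candidates remain for Design, so all are in.

Design = {Bao, Yara}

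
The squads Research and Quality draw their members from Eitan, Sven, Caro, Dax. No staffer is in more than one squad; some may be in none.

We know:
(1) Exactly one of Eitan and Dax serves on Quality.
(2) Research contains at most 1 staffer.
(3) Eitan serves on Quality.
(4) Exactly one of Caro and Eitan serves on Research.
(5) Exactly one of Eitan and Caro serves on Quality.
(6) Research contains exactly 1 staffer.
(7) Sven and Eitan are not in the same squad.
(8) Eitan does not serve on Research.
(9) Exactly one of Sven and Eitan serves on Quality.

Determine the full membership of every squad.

Research = {Caro}; Quality = {Eitan}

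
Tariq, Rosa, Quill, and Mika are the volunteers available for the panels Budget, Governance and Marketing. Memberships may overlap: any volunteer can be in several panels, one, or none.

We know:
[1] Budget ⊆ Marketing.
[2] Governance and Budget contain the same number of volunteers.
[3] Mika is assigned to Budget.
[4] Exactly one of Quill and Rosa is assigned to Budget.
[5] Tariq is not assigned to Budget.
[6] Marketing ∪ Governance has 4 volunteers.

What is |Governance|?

2

From (3): Mika ∈ Budget.
From (5): Tariq ∉ Budget.
(1) with Mika ∈ Budget: Mika ∈ Marketing.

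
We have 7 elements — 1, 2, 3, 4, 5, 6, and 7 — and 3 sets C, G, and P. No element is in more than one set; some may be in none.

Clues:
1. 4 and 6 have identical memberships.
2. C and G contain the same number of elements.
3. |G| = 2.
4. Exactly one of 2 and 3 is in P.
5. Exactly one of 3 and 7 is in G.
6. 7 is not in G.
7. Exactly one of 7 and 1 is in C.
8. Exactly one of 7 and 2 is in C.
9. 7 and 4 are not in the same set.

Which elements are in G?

G = {1, 3}

From (6): 7 ∉ G.
(5) (exactly one): 3 ∈ G.
(4) (exactly one): 2 ∈ P.
(8) (exactly one): 7 ∈ C.
(9): 4 ∉ C.
(1): 6 matches 4: 6 ∉ C.
(7) (exactly one): 1 ∉ C.
Suppose 1 ∉ G: no assignment then satisfies all the clues, so 1 ∈ G.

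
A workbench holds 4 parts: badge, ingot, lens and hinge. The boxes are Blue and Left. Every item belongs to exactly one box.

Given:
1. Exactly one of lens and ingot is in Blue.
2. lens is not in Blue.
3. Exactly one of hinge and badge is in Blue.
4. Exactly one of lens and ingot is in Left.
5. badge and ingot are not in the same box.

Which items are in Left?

From (2): lens ∉ Blue.
(1) (exactly one): ingot ∈ Blue.
(4) (exactly one): lens ∈ Left.
(5): badge ∉ Blue.
Only one box left: badge ∈ Left.
(3) (exactly one): hinge ∈ Blue.

Left = {badge, lens}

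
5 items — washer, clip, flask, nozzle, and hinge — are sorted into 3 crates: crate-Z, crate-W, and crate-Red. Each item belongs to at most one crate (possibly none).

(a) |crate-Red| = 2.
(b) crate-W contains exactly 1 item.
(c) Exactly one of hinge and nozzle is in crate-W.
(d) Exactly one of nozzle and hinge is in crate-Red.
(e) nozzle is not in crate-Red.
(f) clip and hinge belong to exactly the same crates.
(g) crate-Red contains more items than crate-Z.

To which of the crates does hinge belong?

From (e): nozzle ∉ crate-Red.
(d) (exactly one): hinge ∈ crate-Red.
(f): clip matches hinge: clip ∉ crate-Z.
(f): clip matches hinge: clip ∉ crate-W.
(f): clip matches hinge: clip ∈ crate-Red.
(a): crate-Red already has 2, so the rest are out.
(c) (exactly one): nozzle ∈ crate-W.
(b): crate-W already has 1, so the rest are out.

hinge: crate-Red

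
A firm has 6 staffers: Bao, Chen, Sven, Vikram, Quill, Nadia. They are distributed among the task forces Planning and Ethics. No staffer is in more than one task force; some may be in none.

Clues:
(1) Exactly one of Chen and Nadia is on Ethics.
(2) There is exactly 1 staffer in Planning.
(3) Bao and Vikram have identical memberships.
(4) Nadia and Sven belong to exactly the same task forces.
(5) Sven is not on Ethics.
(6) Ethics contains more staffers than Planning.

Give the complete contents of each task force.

Planning = {Quill}; Ethics = {Bao, Chen, Vikram}

From (5): Sven ∉ Ethics.
(4): Nadia matches Sven: Nadia ∉ Ethics.
(1) (exactly one): Chen ∈ Ethics.
Suppose Bao ∈ Planning: no assignment then satisfies all the clues, so Bao ∉ Planning.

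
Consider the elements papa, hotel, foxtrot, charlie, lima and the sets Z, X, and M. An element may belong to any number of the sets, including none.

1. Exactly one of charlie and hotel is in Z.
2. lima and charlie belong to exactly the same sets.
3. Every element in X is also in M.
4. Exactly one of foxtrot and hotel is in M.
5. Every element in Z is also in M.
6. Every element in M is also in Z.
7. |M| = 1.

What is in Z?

Z = {hotel}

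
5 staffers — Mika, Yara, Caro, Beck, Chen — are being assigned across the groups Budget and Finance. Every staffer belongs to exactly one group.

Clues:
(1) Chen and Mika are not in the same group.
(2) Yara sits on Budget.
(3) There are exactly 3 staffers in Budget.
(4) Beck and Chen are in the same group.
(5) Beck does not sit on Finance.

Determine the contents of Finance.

Finance = {Caro, Mika}

From (2): Yara ∈ Budget.
From (5): Beck ∉ Finance.
(4): Chen matches Beck: Chen ∉ Finance.
Only one group left: Beck ∈ Budget.
Only one group left: Chen ∈ Budget.
(1): Mika ∉ Budget.
(3): Budget already has 3, so the rest are out.
Only one group left: Mika ∈ Finance.
Only one group left: Caro ∈ Finance.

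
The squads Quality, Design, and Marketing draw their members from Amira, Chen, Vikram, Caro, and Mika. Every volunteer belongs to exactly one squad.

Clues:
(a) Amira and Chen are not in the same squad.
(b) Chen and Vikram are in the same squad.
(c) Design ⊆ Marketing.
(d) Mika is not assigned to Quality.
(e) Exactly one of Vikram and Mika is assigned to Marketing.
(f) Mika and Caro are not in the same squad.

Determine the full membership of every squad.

Quality = {Caro, Chen, Vikram}; Design = {}; Marketing = {Amira, Mika}

From (d): Mika ∉ Quality.
Suppose Amira ∈ Quality: no assignment then satisfies all the clues, so Amira ∉ Quality.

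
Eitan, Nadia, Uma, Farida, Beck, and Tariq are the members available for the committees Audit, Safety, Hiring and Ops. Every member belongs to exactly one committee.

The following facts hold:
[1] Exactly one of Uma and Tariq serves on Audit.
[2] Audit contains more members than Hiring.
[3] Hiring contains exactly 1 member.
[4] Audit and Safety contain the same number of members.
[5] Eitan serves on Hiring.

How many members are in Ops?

1

From (5): Eitan ∈ Hiring.
(3): Hiring already has 1, so the rest are out.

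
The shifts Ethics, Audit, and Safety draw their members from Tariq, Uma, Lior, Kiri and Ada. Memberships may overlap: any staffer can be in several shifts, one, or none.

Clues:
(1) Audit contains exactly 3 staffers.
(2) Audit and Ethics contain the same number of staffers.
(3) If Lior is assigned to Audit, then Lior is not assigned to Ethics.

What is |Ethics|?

3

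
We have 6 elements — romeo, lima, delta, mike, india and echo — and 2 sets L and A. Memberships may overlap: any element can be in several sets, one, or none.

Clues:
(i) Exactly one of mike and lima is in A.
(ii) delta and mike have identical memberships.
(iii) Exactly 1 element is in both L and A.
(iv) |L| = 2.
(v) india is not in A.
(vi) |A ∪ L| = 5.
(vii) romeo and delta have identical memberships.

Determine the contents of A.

A = {delta, echo, mike, romeo}

From (v): india ∉ A.
Suppose romeo ∉ A: no assignment then satisfies all the clues, so romeo ∈ A.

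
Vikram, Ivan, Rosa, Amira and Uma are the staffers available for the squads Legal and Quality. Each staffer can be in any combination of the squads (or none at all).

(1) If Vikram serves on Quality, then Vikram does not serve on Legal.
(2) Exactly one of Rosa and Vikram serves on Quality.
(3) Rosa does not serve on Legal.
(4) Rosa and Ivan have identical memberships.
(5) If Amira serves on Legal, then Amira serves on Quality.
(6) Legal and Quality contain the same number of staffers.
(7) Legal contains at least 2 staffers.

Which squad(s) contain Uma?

Uma: Legal

From (3): Rosa ∉ Legal.
(4): Ivan matches Rosa: Ivan ∉ Legal.
Suppose Uma ∉ Legal: no assignment then satisfies all the clues, so Uma ∈ Legal.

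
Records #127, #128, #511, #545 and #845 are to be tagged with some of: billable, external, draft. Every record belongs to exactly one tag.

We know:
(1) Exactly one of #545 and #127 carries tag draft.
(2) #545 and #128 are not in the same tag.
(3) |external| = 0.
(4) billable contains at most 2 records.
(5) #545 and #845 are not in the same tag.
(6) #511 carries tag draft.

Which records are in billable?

billable = {#545}

From (6): #511 ∈ draft.
(3): external already has 0, so the rest are out.
Suppose #127 ∈ billable: no assignment then satisfies all the clues, so #127 ∉ billable.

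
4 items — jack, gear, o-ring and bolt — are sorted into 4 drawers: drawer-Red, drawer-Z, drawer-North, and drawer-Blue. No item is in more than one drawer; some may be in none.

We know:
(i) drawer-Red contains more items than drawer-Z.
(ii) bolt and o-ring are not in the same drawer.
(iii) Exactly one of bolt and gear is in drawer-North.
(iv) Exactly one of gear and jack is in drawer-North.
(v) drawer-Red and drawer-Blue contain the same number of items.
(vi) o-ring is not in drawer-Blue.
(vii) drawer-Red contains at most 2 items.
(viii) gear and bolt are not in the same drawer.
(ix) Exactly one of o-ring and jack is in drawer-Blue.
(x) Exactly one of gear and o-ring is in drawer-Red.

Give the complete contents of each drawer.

drawer-Red = {o-ring}; drawer-Z = {}; drawer-North = {gear}; drawer-Blue = {jack}

From (vi): o-ring ∉ drawer-Blue.
(ix) (exactly one): jack ∈ drawer-Blue.
(iv) (exactly one): gear ∈ drawer-North.
(viii): bolt ∉ drawer-North.
(x) (exactly one): o-ring ∈ drawer-Red.
(ii): bolt ∉ drawer-Red.
Suppose bolt ∈ drawer-Z: no assignment then satisfies all the clues, so bolt ∉ drawer-Z.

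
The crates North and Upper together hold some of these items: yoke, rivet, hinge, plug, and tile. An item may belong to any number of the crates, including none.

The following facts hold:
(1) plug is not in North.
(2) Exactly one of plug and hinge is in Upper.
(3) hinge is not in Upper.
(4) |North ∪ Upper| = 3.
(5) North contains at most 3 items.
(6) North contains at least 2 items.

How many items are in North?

2

From (1): plug ∉ North.
From (3): hinge ∉ Upper.
(2) (exactly one): plug ∈ Upper.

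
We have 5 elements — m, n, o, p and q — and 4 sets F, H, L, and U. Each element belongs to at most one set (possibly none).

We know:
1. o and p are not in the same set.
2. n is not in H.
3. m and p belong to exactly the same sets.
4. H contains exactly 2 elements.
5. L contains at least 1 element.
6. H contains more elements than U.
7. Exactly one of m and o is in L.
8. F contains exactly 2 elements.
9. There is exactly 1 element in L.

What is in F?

F = {n, q}

From (2): n ∉ H.
Suppose m ∈ F: no assignment then satisfies all the clues, so m ∉ F.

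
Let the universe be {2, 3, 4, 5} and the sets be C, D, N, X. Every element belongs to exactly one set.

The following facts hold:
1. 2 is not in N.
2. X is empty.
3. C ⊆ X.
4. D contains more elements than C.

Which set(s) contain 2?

2: D

From (1): 2 ∉ N.
(2): X already has 0, so the rest are out.
(3) contrapositive: 2 ∉ C.
(3) contrapositive: 3 ∉ C.
(3) contrapositive: 4 ∉ C.
(3) contrapositive: 5 ∉ C.
Only one set left: 2 ∈ D.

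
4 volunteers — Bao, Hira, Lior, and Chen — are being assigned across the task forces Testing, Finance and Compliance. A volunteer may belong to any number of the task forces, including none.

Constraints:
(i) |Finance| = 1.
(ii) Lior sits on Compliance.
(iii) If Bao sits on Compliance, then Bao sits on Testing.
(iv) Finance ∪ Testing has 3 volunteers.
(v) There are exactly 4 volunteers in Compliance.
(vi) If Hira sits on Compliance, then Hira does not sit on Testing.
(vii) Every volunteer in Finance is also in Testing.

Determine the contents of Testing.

From (ii): Lior ∈ Compliance.
(v): only 4 candidates remain for Compliance, so all are in.
(vi): Hira ∉ Testing.
(vii) contrapositive: Hira ∉ Finance.
(iii): Bao ∈ Testing.
Suppose Lior ∉ Testing: no assignment then satisfies all the clues, so Lior ∈ Testing.

Testing = {Bao, Chen, Lior}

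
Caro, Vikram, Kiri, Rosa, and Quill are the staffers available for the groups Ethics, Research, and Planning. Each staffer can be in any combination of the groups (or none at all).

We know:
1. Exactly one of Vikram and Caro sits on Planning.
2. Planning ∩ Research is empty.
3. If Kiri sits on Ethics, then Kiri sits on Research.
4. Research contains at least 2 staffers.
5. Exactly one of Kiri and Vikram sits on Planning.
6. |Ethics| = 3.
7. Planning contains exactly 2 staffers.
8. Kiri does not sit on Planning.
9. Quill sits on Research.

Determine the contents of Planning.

Planning = {Rosa, Vikram}

From (8): Kiri ∉ Planning.
From (9): Quill ∈ Research.
(2) (disjoint): Quill ∉ Planning.
(5) (exactly one): Vikram ∈ Planning.
(1) (exactly one): Caro ∉ Planning.
(2) (disjoint): Vikram ∉ Research.
(7): only 2 candidates remain for Planning, so all are in.
(2) (disjoint): Rosa ∉ Research.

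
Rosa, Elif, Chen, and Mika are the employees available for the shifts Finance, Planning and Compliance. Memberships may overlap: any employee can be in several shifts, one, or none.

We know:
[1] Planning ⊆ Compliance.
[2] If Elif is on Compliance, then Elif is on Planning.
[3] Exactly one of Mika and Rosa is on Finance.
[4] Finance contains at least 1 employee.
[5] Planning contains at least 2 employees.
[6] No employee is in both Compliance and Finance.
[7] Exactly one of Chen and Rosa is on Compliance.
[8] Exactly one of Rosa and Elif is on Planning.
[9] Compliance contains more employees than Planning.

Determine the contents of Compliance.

Compliance = {Chen, Elif, Mika}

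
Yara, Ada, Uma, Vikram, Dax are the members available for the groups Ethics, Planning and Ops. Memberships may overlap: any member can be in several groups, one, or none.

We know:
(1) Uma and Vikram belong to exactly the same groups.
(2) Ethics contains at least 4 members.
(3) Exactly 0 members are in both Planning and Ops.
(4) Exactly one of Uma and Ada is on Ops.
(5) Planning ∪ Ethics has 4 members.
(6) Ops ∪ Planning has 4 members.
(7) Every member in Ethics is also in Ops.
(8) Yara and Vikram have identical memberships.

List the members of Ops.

Ops = {Dax, Uma, Vikram, Yara}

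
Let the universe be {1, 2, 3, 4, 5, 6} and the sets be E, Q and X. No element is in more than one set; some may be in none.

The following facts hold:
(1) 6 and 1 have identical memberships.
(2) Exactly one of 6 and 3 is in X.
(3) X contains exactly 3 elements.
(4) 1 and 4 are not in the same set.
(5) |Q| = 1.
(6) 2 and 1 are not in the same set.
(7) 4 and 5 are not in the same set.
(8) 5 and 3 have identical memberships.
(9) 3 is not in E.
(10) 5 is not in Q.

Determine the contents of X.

X = {2, 3, 5}

From (9): 3 ∉ E.
From (10): 5 ∉ Q.
(8): 5 matches 3: 5 ∉ E.
(8): 3 matches 5: 3 ∉ Q.
Suppose 1 ∈ X: no assignment then satisfies all the clues, so 1 ∉ X.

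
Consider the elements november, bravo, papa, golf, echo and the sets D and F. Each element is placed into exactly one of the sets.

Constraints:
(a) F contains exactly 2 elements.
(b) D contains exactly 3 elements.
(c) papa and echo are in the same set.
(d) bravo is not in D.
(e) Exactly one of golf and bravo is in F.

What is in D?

D = {echo, golf, papa}

From (d): bravo ∉ D.
Only one set left: bravo ∈ F.
(e) (exactly one): golf ∉ F.
Only one set left: golf ∈ D.
Suppose november ∈ D: no assignment then satisfies all the clues, so november ∉ D.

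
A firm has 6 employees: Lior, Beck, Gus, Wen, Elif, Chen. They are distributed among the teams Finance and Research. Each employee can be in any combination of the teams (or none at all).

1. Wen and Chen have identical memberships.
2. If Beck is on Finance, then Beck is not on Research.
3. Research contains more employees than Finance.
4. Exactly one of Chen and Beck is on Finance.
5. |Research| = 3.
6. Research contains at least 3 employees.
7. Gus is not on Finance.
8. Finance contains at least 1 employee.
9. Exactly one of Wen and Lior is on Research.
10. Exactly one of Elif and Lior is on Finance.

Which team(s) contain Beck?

Beck: Finance

From (7): Gus ∉ Finance.
Suppose Beck ∉ Finance: no assignment then satisfies all the clues, so Beck ∈ Finance.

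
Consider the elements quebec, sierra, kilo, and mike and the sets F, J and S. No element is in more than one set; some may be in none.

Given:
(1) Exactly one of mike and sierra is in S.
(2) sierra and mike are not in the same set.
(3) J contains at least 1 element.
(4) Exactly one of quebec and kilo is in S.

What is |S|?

2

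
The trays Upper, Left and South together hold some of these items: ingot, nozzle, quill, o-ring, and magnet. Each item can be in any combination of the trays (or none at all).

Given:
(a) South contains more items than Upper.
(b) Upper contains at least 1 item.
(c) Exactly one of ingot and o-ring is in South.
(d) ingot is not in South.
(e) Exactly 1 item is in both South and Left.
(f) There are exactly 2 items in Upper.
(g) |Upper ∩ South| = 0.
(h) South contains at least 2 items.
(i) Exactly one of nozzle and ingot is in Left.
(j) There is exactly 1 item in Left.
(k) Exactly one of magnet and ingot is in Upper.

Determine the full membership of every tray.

Upper = {ingot, quill}; Left = {nozzle}; South = {magnet, nozzle, o-ring}

From (d): ingot ∉ South.
(c) (exactly one): o-ring ∈ South.
Suppose ingot ∉ Upper: no assignment then satisfies all the clues, so ingot ∈ Upper.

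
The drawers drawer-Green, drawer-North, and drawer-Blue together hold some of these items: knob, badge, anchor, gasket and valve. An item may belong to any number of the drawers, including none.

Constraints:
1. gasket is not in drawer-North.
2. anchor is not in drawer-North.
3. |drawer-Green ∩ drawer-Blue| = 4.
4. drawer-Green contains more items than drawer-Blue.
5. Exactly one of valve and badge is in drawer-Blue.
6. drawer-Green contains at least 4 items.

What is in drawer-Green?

drawer-Green = {anchor, badge, gasket, knob, valve}

From (1): gasket ∉ drawer-North.
From (2): anchor ∉ drawer-North.
Suppose knob ∉ drawer-Green: no assignment then satisfies all the clues, so knob ∈ drawer-Green.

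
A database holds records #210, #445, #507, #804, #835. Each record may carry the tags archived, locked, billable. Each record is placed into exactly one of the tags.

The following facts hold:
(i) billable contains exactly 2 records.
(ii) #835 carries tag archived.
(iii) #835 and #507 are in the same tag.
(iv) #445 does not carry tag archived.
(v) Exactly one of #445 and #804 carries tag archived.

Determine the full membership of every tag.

From (ii): #835 ∈ archived.
From (iv): #445 ∉ archived.
(iii): #507 matches #835: #507 ∈ archived.
(v) (exactly one): #804 ∈ archived.
(i): only 2 candidates remain for billable, so all are in.

archived = {#507, #804, #835}; locked = {}; billable = {#210, #445}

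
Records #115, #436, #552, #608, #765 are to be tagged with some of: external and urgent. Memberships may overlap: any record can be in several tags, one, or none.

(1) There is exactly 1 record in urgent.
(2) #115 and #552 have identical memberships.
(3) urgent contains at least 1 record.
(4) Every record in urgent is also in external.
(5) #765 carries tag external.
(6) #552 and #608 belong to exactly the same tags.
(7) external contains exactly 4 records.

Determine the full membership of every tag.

external = {#115, #552, #608, #765}; urgent = {#765}

From (5): #765 ∈ external.
Suppose #115 ∉ external: no assignment then satisfies all the clues, so #115 ∈ external.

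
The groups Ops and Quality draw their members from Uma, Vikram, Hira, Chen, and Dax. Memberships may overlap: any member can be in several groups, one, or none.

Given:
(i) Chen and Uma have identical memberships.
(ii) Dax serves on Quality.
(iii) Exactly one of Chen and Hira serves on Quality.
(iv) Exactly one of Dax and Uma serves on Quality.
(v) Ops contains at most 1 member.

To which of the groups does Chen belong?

From (ii): Dax ∈ Quality.
(iv) (exactly one): Uma ∉ Quality.
(i): Chen matches Uma: Chen ∉ Quality.
(iii) (exactly one): Hira ∈ Quality.
Suppose Chen ∈ Ops: no assignment then satisfies all the clues, so Chen ∉ Ops.

Chen: none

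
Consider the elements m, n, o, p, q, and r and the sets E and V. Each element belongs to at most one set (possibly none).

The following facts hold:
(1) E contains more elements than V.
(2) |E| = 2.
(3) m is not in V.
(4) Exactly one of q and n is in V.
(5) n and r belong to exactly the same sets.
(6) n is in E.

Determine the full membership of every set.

E = {n, r}; V = {q}

From (3): m ∉ V.
From (6): n ∈ E.
(4) (exactly one): q ∈ V.
(5): r matches n: r ∈ E.
(2): E already has 2, so the rest are out.
Suppose o ∈ V: no assignment then satisfies all the clues, so o ∉ V.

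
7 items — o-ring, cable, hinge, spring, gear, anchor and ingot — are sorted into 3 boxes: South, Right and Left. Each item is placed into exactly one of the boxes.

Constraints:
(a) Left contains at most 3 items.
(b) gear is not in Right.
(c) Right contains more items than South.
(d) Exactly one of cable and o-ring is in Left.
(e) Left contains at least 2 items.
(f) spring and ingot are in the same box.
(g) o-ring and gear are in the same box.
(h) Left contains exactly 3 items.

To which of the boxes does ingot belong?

ingot: Right

From (b): gear ∉ Right.
(g): o-ring matches gear: o-ring ∉ Right.
Suppose ingot ∈ South: no assignment then satisfies all the clues, so ingot ∉ South.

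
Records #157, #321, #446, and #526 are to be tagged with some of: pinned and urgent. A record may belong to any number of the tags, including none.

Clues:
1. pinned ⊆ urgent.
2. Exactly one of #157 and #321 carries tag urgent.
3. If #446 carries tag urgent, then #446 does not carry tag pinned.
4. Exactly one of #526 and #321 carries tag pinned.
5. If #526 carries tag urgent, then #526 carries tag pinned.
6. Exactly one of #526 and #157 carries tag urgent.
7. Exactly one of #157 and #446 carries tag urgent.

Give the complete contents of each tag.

pinned = {#526}; urgent = {#321, #446, #526}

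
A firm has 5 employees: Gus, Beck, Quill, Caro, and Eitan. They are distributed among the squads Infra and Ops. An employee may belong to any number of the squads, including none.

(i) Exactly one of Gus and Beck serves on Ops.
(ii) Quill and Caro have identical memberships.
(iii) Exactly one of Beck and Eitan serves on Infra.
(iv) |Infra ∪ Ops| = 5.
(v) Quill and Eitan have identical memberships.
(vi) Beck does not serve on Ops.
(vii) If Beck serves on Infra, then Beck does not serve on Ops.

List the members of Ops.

Ops = {Caro, Eitan, Gus, Quill}

From (vi): Beck ∉ Ops.
(i) (exactly one): Gus ∈ Ops.
Suppose Quill ∉ Ops: no assignment then satisfies all the clues, so Quill ∈ Ops.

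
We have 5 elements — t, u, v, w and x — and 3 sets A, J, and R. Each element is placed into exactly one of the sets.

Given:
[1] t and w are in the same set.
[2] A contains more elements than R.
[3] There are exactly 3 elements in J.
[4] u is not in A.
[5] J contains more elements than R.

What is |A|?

2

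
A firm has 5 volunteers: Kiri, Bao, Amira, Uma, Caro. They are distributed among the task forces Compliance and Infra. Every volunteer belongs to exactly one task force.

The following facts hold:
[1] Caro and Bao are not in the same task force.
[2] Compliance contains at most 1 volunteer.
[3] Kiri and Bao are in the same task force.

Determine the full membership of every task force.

Compliance = {Caro}; Infra = {Amira, Bao, Kiri, Uma}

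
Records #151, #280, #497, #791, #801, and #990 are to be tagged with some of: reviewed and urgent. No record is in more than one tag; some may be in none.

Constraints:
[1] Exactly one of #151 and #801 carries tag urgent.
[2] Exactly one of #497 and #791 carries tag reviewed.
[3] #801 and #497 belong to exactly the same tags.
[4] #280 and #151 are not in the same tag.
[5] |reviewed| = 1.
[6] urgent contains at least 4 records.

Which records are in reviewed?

reviewed = {#791}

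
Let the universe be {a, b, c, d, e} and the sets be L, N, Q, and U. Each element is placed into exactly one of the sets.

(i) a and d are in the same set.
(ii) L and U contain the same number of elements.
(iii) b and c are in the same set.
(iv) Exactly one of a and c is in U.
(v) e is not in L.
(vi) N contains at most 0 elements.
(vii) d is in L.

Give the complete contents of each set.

From (v): e ∉ L.
From (vii): d ∈ L.
(i): a matches d: a ∈ L.
(iv) (exactly one): c ∈ U.
(vi): N already has 0, so the rest are out.
(iii): b matches c: b ∉ L.
(iii): b matches c: b ∉ Q.
(iii): b matches c: b ∈ U.
Suppose e ∉ Q: no assignment then satisfies all the clues, so e ∈ Q.

L = {a, d}; N = {}; Q = {e}; U = {b, c}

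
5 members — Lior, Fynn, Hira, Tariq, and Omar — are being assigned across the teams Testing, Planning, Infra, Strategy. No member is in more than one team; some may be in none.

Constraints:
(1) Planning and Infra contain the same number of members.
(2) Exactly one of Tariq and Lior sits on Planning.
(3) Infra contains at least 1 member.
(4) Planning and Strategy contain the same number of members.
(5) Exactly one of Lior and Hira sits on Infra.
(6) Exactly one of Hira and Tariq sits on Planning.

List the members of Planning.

Planning = {Tariq}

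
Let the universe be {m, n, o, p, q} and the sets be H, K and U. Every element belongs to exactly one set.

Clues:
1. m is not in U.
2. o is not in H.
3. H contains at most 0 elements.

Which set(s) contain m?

m: K

From (1): m ∉ U.
From (2): o ∉ H.
(3): H already has 0, so the rest are out.
Only one set left: m ∈ K.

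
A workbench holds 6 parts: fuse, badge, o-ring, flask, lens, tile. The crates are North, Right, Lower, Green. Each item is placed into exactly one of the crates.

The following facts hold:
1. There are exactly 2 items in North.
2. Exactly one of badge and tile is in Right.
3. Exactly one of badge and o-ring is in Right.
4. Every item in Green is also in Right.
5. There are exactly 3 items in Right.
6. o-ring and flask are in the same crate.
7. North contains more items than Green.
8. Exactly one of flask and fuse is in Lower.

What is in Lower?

Lower = {fuse}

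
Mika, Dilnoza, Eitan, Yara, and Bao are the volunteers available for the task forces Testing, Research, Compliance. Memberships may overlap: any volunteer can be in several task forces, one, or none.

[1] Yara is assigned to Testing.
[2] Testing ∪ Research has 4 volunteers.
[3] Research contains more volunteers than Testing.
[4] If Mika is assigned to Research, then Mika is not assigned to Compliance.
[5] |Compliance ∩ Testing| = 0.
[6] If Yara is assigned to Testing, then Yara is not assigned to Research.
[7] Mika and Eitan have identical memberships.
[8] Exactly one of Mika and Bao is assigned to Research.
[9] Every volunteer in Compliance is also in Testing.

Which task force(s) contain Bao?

Bao: none

From (1): Yara ∈ Testing.
(6): Yara ∉ Research.
Suppose Bao ∈ Testing: no assignment then satisfies all the clues, so Bao ∉ Testing.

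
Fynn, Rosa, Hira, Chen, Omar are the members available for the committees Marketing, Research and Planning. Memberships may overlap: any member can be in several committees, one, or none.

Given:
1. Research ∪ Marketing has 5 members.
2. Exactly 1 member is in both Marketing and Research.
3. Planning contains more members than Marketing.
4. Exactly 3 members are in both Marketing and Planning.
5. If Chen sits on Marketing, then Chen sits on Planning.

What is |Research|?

3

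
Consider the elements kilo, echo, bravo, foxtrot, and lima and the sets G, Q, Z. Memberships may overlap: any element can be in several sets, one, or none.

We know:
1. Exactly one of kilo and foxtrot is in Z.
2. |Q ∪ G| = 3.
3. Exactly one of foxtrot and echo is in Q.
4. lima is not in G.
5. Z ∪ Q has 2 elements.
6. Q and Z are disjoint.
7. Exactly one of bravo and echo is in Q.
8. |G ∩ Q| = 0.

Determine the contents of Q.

Q = {echo}

From (4): lima ∉ G.
Suppose kilo ∈ Q: no assignment then satisfies all the clues, so kilo ∉ Q.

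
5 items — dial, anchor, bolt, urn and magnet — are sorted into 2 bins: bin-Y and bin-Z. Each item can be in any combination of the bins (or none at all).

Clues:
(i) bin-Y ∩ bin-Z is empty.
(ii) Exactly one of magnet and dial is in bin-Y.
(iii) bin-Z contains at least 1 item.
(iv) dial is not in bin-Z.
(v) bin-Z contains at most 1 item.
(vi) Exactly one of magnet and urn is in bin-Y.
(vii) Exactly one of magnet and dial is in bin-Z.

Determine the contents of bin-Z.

From (iv): dial ∉ bin-Z.
(vii) (exactly one): magnet ∈ bin-Z.
(i) (disjoint): magnet ∉ bin-Y.
(ii) (exactly one): dial ∈ bin-Y.
(v): bin-Z already has 1, so the rest are out.
(vi) (exactly one): urn ∈ bin-Y.

bin-Z = {magnet}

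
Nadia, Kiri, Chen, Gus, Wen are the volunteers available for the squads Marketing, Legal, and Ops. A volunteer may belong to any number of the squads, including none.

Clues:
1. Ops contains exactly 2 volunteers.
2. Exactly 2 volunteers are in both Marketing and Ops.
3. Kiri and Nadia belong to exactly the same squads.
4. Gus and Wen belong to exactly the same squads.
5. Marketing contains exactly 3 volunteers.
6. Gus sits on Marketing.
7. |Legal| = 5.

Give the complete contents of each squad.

From (6): Gus ∈ Marketing.
(4): Wen matches Gus: Wen ∈ Marketing.
(7): only 5 candidates remain for Legal, so all are in.
Suppose Nadia ∈ Marketing: no assignment then satisfies all the clues, so Nadia ∉ Marketing.

Marketing = {Chen, Gus, Wen}; Legal = {Chen, Gus, Kiri, Nadia, Wen}; Ops = {Gus, Wen}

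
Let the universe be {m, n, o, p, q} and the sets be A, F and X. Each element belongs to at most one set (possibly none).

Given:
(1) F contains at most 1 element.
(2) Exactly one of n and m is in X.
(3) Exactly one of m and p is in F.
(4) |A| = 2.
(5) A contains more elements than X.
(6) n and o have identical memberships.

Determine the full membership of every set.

A = {n, o}; F = {p}; X = {m}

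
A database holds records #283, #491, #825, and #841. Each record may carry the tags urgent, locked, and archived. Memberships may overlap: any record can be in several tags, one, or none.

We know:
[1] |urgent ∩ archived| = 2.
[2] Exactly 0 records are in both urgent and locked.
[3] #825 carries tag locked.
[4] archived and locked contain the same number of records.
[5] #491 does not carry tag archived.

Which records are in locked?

locked = {#491, #825}

From (3): #825 ∈ locked.
From (5): #491 ∉ archived.
Suppose #283 ∈ locked: no assignment then satisfies all the clues, so #283 ∉ locked.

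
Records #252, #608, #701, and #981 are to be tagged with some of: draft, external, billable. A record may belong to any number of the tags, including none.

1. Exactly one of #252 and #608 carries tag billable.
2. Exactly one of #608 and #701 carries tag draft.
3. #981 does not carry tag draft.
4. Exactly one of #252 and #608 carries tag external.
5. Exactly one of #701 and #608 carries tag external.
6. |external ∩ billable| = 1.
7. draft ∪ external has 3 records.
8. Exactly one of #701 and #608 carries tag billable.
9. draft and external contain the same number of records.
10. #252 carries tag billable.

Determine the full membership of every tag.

From (3): #981 ∉ draft.
From (10): #252 ∈ billable.
(1) (exactly one): #608 ∉ billable.
(8) (exactly one): #701 ∈ billable.
Suppose #252 ∉ draft: no assignment then satisfies all the clues, so #252 ∈ draft.

draft = {#252, #608}; external = {#608, #981}; billable = {#252, #701, #981}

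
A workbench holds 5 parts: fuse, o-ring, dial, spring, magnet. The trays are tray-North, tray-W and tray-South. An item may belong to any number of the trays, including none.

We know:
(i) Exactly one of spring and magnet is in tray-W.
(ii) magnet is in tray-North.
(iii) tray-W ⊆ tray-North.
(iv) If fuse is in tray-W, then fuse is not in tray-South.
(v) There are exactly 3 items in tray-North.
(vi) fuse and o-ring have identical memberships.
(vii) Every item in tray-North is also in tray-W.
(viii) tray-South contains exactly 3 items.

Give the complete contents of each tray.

tray-North = {fuse, magnet, o-ring}; tray-W = {fuse, magnet, o-ring}; tray-South = {dial, magnet, spring}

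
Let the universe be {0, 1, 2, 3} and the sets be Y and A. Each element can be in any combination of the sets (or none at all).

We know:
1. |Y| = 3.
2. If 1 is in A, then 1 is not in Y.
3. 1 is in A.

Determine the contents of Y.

From (3): 1 ∈ A.
(2): 1 ∉ Y.
(1): only 3 candidates remain for Y, so all are in.

Y = {0, 2, 3}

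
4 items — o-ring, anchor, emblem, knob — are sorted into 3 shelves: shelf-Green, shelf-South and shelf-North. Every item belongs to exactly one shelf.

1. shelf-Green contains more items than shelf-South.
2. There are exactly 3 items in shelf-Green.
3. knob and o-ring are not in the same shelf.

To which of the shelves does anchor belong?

anchor: shelf-Green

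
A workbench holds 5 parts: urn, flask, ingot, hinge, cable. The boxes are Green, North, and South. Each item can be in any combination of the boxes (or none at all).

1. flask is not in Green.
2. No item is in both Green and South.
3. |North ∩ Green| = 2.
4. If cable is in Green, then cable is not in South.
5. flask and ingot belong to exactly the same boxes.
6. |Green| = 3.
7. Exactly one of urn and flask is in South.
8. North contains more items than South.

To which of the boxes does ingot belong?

ingot: North, South

From (1): flask ∉ Green.
(5): ingot matches flask: ingot ∉ Green.
(6): only 3 candidates remain for Green, so all are in.
(2) (disjoint): urn ∉ South.
(2) (disjoint): hinge ∉ South.
(2) (disjoint): cable ∉ South.
(7) (exactly one): flask ∈ South.
(5): ingot matches flask: ingot ∈ South.
Suppose ingot ∉ North: no assignment then satisfies all the clues, so ingot ∈ North.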